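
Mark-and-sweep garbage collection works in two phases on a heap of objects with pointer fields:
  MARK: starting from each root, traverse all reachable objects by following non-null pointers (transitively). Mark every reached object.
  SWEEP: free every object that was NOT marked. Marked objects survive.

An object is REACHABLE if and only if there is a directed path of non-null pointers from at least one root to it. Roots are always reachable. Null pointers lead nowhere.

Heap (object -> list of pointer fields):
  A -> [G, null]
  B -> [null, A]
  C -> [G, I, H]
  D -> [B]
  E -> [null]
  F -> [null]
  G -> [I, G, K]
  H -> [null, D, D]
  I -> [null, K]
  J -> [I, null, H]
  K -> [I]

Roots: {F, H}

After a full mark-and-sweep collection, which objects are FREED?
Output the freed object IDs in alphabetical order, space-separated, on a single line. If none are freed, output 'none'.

Answer: C E J

Derivation:
Roots: F H
Mark F: refs=null, marked=F
Mark H: refs=null D D, marked=F H
Mark D: refs=B, marked=D F H
Mark B: refs=null A, marked=B D F H
Mark A: refs=G null, marked=A B D F H
Mark G: refs=I G K, marked=A B D F G H
Mark I: refs=null K, marked=A B D F G H I
Mark K: refs=I, marked=A B D F G H I K
Unmarked (collected): C E J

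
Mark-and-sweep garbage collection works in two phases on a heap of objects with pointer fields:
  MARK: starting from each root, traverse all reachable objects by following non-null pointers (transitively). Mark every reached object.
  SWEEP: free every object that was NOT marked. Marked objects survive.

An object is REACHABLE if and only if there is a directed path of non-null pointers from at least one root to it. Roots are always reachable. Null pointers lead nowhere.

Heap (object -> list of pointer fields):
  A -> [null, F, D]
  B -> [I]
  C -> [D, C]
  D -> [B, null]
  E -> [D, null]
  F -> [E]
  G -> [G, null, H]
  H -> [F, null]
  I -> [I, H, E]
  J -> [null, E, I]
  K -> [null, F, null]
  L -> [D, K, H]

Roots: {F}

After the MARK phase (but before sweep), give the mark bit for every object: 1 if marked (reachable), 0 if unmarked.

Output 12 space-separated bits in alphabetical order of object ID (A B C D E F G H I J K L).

Roots: F
Mark F: refs=E, marked=F
Mark E: refs=D null, marked=E F
Mark D: refs=B null, marked=D E F
Mark B: refs=I, marked=B D E F
Mark I: refs=I H E, marked=B D E F I
Mark H: refs=F null, marked=B D E F H I
Unmarked (collected): A C G J K L

Answer: 0 1 0 1 1 1 0 1 1 0 0 0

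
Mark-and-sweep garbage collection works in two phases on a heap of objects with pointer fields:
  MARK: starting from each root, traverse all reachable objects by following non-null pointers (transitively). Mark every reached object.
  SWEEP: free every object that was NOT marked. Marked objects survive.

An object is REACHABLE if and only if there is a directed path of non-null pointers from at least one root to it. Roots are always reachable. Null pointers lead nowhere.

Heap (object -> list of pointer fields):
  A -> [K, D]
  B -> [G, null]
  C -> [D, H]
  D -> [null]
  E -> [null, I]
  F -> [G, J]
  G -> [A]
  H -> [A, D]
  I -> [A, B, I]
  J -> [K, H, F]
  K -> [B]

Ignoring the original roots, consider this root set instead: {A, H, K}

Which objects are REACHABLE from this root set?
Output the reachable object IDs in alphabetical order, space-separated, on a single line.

Answer: A B D G H K

Derivation:
Roots: A H K
Mark A: refs=K D, marked=A
Mark H: refs=A D, marked=A H
Mark K: refs=B, marked=A H K
Mark D: refs=null, marked=A D H K
Mark B: refs=G null, marked=A B D H K
Mark G: refs=A, marked=A B D G H K
Unmarked (collected): C E F I J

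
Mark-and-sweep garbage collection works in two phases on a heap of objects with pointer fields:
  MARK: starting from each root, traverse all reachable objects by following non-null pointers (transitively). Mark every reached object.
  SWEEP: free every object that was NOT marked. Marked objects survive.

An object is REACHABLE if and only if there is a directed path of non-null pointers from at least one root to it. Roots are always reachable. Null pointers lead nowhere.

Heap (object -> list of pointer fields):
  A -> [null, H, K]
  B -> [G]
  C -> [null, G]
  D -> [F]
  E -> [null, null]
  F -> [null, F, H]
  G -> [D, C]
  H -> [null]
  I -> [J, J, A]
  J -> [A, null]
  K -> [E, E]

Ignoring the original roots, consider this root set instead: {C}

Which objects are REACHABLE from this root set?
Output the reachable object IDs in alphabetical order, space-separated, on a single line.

Roots: C
Mark C: refs=null G, marked=C
Mark G: refs=D C, marked=C G
Mark D: refs=F, marked=C D G
Mark F: refs=null F H, marked=C D F G
Mark H: refs=null, marked=C D F G H
Unmarked (collected): A B E I J K

Answer: C D F G H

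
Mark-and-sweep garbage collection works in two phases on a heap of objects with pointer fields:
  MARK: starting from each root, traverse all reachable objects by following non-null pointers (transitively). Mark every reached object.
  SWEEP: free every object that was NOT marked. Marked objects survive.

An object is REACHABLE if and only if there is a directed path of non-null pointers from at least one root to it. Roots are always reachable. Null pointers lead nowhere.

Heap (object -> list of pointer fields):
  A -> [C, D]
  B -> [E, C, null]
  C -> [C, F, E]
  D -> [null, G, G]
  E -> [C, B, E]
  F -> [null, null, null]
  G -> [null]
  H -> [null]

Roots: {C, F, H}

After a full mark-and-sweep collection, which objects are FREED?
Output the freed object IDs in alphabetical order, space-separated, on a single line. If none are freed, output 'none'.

Answer: A D G

Derivation:
Roots: C F H
Mark C: refs=C F E, marked=C
Mark F: refs=null null null, marked=C F
Mark H: refs=null, marked=C F H
Mark E: refs=C B E, marked=C E F H
Mark B: refs=E C null, marked=B C E F H
Unmarked (collected): A D G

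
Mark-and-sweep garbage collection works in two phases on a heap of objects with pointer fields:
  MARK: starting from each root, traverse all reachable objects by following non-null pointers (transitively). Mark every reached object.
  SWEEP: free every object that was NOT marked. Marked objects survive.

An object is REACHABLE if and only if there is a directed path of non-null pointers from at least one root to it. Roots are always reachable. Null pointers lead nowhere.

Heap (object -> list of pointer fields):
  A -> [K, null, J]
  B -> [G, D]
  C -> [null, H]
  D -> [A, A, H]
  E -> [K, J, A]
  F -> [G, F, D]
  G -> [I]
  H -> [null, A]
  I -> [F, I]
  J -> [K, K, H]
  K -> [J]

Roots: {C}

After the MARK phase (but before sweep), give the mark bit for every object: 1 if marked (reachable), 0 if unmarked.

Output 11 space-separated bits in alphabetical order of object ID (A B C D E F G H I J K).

Answer: 1 0 1 0 0 0 0 1 0 1 1

Derivation:
Roots: C
Mark C: refs=null H, marked=C
Mark H: refs=null A, marked=C H
Mark A: refs=K null J, marked=A C H
Mark K: refs=J, marked=A C H K
Mark J: refs=K K H, marked=A C H J K
Unmarked (collected): B D E F G I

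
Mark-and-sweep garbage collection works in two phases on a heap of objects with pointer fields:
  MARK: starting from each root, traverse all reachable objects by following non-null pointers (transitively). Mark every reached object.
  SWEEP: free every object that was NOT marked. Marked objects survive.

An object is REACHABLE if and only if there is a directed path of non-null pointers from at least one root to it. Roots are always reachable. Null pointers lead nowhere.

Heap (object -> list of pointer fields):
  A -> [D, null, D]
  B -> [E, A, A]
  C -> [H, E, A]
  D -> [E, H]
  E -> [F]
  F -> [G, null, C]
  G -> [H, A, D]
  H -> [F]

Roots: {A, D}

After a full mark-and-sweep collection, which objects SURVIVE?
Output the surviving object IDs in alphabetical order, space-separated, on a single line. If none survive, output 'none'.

Answer: A C D E F G H

Derivation:
Roots: A D
Mark A: refs=D null D, marked=A
Mark D: refs=E H, marked=A D
Mark E: refs=F, marked=A D E
Mark H: refs=F, marked=A D E H
Mark F: refs=G null C, marked=A D E F H
Mark G: refs=H A D, marked=A D E F G H
Mark C: refs=H E A, marked=A C D E F G H
Unmarked (collected): B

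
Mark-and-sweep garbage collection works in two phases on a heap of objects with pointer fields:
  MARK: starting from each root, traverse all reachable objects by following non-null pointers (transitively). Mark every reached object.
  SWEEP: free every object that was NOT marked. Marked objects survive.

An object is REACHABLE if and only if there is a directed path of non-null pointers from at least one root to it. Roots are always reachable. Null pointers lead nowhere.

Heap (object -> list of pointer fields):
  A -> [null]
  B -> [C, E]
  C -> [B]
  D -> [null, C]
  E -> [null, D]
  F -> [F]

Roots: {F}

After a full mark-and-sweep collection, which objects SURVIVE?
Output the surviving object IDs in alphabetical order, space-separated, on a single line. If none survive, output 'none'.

Answer: F

Derivation:
Roots: F
Mark F: refs=F, marked=F
Unmarked (collected): A B C D E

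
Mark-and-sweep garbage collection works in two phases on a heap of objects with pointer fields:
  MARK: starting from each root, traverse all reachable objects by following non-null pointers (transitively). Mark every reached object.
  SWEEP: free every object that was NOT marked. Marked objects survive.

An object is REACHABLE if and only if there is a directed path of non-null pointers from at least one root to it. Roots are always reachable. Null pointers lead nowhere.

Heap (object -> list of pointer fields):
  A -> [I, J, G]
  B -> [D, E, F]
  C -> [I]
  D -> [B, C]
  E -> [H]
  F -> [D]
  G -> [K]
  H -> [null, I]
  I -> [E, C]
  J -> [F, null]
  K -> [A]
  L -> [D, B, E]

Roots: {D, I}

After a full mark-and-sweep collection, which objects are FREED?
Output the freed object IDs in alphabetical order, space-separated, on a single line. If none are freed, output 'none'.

Answer: A G J K L

Derivation:
Roots: D I
Mark D: refs=B C, marked=D
Mark I: refs=E C, marked=D I
Mark B: refs=D E F, marked=B D I
Mark C: refs=I, marked=B C D I
Mark E: refs=H, marked=B C D E I
Mark F: refs=D, marked=B C D E F I
Mark H: refs=null I, marked=B C D E F H I
Unmarked (collected): A G J K L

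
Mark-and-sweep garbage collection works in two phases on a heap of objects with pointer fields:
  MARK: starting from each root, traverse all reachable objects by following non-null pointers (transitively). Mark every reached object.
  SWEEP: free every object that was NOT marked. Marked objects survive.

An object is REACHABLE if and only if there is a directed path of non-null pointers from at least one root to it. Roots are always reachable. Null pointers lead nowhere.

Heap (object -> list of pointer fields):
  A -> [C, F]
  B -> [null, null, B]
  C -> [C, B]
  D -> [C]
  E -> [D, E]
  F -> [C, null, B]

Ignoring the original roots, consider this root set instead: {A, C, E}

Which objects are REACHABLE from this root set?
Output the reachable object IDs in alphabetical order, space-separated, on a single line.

Answer: A B C D E F

Derivation:
Roots: A C E
Mark A: refs=C F, marked=A
Mark C: refs=C B, marked=A C
Mark E: refs=D E, marked=A C E
Mark F: refs=C null B, marked=A C E F
Mark B: refs=null null B, marked=A B C E F
Mark D: refs=C, marked=A B C D E F
Unmarked (collected): (none)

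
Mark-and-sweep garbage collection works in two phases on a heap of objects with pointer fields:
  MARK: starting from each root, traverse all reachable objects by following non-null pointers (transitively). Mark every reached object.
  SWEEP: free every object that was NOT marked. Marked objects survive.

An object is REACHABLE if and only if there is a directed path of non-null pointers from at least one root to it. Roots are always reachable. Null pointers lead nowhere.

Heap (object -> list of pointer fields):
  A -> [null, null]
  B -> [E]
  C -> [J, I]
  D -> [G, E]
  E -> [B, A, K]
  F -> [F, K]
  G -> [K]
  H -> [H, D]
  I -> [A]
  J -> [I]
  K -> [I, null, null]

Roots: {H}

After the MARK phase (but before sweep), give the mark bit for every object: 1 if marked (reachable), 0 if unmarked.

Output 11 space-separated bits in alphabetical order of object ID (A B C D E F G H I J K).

Answer: 1 1 0 1 1 0 1 1 1 0 1

Derivation:
Roots: H
Mark H: refs=H D, marked=H
Mark D: refs=G E, marked=D H
Mark G: refs=K, marked=D G H
Mark E: refs=B A K, marked=D E G H
Mark K: refs=I null null, marked=D E G H K
Mark B: refs=E, marked=B D E G H K
Mark A: refs=null null, marked=A B D E G H K
Mark I: refs=A, marked=A B D E G H I K
Unmarked (collected): C F J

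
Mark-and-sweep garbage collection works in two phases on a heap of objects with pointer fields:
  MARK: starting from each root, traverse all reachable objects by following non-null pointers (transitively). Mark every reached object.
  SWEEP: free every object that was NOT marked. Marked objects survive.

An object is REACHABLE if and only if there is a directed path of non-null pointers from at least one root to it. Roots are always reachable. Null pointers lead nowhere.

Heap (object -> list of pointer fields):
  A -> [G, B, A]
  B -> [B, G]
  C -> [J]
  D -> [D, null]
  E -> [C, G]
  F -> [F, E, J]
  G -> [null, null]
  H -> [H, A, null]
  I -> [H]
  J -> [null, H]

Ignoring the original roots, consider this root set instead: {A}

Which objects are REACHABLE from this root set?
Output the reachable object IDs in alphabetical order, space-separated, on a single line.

Roots: A
Mark A: refs=G B A, marked=A
Mark G: refs=null null, marked=A G
Mark B: refs=B G, marked=A B G
Unmarked (collected): C D E F H I J

Answer: A B G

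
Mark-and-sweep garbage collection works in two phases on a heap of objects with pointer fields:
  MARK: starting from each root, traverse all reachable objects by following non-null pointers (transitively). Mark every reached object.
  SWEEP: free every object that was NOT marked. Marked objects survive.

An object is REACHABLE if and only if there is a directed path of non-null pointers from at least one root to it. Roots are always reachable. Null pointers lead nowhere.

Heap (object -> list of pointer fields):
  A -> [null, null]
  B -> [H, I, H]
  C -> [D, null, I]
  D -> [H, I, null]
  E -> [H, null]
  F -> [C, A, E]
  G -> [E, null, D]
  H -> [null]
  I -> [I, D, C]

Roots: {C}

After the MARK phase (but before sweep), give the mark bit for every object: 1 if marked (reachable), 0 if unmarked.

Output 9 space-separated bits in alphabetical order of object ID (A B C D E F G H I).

Roots: C
Mark C: refs=D null I, marked=C
Mark D: refs=H I null, marked=C D
Mark I: refs=I D C, marked=C D I
Mark H: refs=null, marked=C D H I
Unmarked (collected): A B E F G

Answer: 0 0 1 1 0 0 0 1 1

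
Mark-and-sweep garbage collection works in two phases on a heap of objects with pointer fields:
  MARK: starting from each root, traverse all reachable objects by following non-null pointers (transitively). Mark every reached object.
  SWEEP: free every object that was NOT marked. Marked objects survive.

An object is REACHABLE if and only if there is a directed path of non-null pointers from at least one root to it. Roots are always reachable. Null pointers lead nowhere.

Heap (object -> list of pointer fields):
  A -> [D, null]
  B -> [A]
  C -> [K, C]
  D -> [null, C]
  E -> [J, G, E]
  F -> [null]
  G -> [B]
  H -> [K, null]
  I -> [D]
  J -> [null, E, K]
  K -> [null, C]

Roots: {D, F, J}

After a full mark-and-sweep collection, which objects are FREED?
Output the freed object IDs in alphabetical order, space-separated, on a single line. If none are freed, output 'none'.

Answer: H I

Derivation:
Roots: D F J
Mark D: refs=null C, marked=D
Mark F: refs=null, marked=D F
Mark J: refs=null E K, marked=D F J
Mark C: refs=K C, marked=C D F J
Mark E: refs=J G E, marked=C D E F J
Mark K: refs=null C, marked=C D E F J K
Mark G: refs=B, marked=C D E F G J K
Mark B: refs=A, marked=B C D E F G J K
Mark A: refs=D null, marked=A B C D E F G J K
Unmarked (collected): H I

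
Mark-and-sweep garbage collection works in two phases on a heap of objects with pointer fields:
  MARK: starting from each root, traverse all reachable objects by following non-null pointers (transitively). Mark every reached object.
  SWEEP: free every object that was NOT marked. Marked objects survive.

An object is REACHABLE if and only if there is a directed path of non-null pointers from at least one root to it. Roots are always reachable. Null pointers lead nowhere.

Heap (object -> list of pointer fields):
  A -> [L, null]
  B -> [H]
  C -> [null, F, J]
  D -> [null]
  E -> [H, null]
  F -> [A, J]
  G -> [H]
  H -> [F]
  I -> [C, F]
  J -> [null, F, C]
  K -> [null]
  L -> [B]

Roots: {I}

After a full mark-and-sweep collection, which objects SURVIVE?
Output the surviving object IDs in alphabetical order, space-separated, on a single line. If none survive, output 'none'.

Answer: A B C F H I J L

Derivation:
Roots: I
Mark I: refs=C F, marked=I
Mark C: refs=null F J, marked=C I
Mark F: refs=A J, marked=C F I
Mark J: refs=null F C, marked=C F I J
Mark A: refs=L null, marked=A C F I J
Mark L: refs=B, marked=A C F I J L
Mark B: refs=H, marked=A B C F I J L
Mark H: refs=F, marked=A B C F H I J L
Unmarked (collected): D E G K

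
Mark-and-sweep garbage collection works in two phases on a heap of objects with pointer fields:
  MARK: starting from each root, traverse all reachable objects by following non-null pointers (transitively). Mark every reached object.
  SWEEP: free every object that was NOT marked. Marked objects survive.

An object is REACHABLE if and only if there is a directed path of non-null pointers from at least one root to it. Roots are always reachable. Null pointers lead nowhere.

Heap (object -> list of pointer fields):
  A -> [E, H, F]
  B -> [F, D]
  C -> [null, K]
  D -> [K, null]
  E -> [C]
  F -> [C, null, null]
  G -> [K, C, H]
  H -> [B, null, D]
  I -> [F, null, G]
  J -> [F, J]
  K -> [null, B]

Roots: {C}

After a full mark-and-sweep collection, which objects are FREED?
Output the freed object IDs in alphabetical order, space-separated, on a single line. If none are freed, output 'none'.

Roots: C
Mark C: refs=null K, marked=C
Mark K: refs=null B, marked=C K
Mark B: refs=F D, marked=B C K
Mark F: refs=C null null, marked=B C F K
Mark D: refs=K null, marked=B C D F K
Unmarked (collected): A E G H I J

Answer: A E G H I J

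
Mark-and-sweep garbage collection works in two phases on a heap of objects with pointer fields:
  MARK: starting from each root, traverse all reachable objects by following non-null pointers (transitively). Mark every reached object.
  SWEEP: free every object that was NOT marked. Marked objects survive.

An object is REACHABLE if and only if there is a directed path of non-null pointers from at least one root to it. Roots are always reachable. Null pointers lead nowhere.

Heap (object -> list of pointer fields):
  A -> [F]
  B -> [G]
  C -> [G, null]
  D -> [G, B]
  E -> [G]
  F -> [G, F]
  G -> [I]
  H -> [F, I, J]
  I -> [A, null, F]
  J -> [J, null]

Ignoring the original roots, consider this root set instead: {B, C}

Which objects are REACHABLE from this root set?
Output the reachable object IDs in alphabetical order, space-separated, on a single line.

Roots: B C
Mark B: refs=G, marked=B
Mark C: refs=G null, marked=B C
Mark G: refs=I, marked=B C G
Mark I: refs=A null F, marked=B C G I
Mark A: refs=F, marked=A B C G I
Mark F: refs=G F, marked=A B C F G I
Unmarked (collected): D E H J

Answer: A B C F G I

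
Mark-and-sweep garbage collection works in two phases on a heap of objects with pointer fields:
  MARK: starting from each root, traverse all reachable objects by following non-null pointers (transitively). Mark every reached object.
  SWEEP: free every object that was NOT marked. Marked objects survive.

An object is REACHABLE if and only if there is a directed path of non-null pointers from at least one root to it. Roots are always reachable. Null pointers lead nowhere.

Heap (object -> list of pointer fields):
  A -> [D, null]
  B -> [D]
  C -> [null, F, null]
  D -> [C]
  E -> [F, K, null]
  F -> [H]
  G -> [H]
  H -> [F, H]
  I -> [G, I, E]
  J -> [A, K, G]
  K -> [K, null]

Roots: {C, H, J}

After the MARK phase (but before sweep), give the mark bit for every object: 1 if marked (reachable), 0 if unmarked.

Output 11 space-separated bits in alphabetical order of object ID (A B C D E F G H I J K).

Answer: 1 0 1 1 0 1 1 1 0 1 1

Derivation:
Roots: C H J
Mark C: refs=null F null, marked=C
Mark H: refs=F H, marked=C H
Mark J: refs=A K G, marked=C H J
Mark F: refs=H, marked=C F H J
Mark A: refs=D null, marked=A C F H J
Mark K: refs=K null, marked=A C F H J K
Mark G: refs=H, marked=A C F G H J K
Mark D: refs=C, marked=A C D F G H J K
Unmarked (collected): B E I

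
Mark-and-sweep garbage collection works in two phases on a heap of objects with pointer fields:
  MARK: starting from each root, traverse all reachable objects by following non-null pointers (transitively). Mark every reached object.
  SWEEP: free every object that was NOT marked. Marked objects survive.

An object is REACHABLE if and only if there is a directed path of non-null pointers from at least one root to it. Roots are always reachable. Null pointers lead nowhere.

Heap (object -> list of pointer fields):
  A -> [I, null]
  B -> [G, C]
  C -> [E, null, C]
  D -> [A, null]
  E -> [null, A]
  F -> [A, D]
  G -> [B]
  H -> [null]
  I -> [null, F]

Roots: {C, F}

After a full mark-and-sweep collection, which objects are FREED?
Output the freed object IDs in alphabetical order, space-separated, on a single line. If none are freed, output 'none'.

Answer: B G H

Derivation:
Roots: C F
Mark C: refs=E null C, marked=C
Mark F: refs=A D, marked=C F
Mark E: refs=null A, marked=C E F
Mark A: refs=I null, marked=A C E F
Mark D: refs=A null, marked=A C D E F
Mark I: refs=null F, marked=A C D E F I
Unmarked (collected): B G H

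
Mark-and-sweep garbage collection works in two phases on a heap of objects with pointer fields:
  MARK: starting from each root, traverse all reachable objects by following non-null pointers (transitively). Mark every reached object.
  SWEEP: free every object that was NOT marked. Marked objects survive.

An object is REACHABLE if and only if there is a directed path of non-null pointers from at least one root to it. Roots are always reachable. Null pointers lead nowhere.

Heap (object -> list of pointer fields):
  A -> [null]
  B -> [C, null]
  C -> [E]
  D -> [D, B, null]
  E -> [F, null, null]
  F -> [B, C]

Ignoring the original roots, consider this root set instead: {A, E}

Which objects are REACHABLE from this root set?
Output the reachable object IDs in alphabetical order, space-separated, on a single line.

Answer: A B C E F

Derivation:
Roots: A E
Mark A: refs=null, marked=A
Mark E: refs=F null null, marked=A E
Mark F: refs=B C, marked=A E F
Mark B: refs=C null, marked=A B E F
Mark C: refs=E, marked=A B C E F
Unmarked (collected): D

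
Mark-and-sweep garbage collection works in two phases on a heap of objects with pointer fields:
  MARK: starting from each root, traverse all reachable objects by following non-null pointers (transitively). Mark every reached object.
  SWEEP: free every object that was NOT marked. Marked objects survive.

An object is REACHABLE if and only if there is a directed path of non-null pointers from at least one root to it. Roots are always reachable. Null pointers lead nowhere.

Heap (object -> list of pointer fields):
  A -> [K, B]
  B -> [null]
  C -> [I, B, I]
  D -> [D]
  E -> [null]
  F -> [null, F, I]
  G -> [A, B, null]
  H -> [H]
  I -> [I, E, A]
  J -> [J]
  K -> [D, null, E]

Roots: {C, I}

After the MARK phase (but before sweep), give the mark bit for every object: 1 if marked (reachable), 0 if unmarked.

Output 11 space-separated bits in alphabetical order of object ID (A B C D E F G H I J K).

Roots: C I
Mark C: refs=I B I, marked=C
Mark I: refs=I E A, marked=C I
Mark B: refs=null, marked=B C I
Mark E: refs=null, marked=B C E I
Mark A: refs=K B, marked=A B C E I
Mark K: refs=D null E, marked=A B C E I K
Mark D: refs=D, marked=A B C D E I K
Unmarked (collected): F G H J

Answer: 1 1 1 1 1 0 0 0 1 0 1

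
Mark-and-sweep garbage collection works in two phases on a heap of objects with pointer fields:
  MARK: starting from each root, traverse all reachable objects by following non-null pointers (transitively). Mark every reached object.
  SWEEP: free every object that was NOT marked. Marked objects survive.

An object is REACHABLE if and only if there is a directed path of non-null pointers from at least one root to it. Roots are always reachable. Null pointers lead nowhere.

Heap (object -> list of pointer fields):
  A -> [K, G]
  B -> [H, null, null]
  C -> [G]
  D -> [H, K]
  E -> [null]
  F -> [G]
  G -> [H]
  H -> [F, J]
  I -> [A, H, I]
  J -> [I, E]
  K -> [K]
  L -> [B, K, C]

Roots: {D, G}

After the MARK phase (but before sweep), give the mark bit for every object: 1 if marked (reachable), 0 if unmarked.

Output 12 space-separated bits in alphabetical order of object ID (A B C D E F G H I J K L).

Roots: D G
Mark D: refs=H K, marked=D
Mark G: refs=H, marked=D G
Mark H: refs=F J, marked=D G H
Mark K: refs=K, marked=D G H K
Mark F: refs=G, marked=D F G H K
Mark J: refs=I E, marked=D F G H J K
Mark I: refs=A H I, marked=D F G H I J K
Mark E: refs=null, marked=D E F G H I J K
Mark A: refs=K G, marked=A D E F G H I J K
Unmarked (collected): B C L

Answer: 1 0 0 1 1 1 1 1 1 1 1 0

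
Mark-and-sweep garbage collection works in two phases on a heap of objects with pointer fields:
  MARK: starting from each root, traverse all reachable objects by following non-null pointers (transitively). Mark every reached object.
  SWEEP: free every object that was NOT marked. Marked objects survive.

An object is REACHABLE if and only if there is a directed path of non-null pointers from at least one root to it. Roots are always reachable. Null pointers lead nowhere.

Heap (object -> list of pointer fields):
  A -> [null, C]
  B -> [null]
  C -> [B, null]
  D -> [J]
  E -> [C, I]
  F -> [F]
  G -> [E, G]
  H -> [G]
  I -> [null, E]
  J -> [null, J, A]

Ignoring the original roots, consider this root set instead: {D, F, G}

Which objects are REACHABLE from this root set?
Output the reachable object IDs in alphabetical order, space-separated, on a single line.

Answer: A B C D E F G I J

Derivation:
Roots: D F G
Mark D: refs=J, marked=D
Mark F: refs=F, marked=D F
Mark G: refs=E G, marked=D F G
Mark J: refs=null J A, marked=D F G J
Mark E: refs=C I, marked=D E F G J
Mark A: refs=null C, marked=A D E F G J
Mark C: refs=B null, marked=A C D E F G J
Mark I: refs=null E, marked=A C D E F G I J
Mark B: refs=null, marked=A B C D E F G I J
Unmarked (collected): H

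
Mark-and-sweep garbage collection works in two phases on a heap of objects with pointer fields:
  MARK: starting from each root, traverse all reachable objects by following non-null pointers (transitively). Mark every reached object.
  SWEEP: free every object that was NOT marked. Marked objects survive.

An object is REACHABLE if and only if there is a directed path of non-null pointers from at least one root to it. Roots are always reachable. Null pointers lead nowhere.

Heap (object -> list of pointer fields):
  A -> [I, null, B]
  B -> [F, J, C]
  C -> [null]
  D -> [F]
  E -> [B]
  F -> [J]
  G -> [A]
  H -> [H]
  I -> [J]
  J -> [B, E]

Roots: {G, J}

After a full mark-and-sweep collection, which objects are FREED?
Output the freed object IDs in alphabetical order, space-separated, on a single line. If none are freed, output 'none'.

Answer: D H

Derivation:
Roots: G J
Mark G: refs=A, marked=G
Mark J: refs=B E, marked=G J
Mark A: refs=I null B, marked=A G J
Mark B: refs=F J C, marked=A B G J
Mark E: refs=B, marked=A B E G J
Mark I: refs=J, marked=A B E G I J
Mark F: refs=J, marked=A B E F G I J
Mark C: refs=null, marked=A B C E F G I J
Unmarked (collected): D H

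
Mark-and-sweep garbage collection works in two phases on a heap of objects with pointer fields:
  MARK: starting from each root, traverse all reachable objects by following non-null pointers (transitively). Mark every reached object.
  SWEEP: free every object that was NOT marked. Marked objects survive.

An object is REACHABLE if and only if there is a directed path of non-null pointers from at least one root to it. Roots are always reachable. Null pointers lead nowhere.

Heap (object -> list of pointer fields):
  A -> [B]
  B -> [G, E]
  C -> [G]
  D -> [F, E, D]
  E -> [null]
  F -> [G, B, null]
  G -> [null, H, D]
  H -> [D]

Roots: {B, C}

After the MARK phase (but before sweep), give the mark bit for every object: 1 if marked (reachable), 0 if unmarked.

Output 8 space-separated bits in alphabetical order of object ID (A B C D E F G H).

Answer: 0 1 1 1 1 1 1 1

Derivation:
Roots: B C
Mark B: refs=G E, marked=B
Mark C: refs=G, marked=B C
Mark G: refs=null H D, marked=B C G
Mark E: refs=null, marked=B C E G
Mark H: refs=D, marked=B C E G H
Mark D: refs=F E D, marked=B C D E G H
Mark F: refs=G B null, marked=B C D E F G H
Unmarked (collected): A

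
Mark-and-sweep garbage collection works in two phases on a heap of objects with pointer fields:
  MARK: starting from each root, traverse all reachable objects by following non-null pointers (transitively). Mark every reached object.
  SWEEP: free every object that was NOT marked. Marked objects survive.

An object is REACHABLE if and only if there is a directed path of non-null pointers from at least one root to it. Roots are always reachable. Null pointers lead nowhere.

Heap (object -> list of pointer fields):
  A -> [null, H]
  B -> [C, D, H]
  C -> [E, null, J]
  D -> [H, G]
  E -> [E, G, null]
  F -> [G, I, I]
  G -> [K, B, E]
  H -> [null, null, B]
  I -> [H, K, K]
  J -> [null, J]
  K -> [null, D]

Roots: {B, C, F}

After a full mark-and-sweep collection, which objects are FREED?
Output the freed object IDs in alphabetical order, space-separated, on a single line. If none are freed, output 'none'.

Roots: B C F
Mark B: refs=C D H, marked=B
Mark C: refs=E null J, marked=B C
Mark F: refs=G I I, marked=B C F
Mark D: refs=H G, marked=B C D F
Mark H: refs=null null B, marked=B C D F H
Mark E: refs=E G null, marked=B C D E F H
Mark J: refs=null J, marked=B C D E F H J
Mark G: refs=K B E, marked=B C D E F G H J
Mark I: refs=H K K, marked=B C D E F G H I J
Mark K: refs=null D, marked=B C D E F G H I J K
Unmarked (collected): A

Answer: A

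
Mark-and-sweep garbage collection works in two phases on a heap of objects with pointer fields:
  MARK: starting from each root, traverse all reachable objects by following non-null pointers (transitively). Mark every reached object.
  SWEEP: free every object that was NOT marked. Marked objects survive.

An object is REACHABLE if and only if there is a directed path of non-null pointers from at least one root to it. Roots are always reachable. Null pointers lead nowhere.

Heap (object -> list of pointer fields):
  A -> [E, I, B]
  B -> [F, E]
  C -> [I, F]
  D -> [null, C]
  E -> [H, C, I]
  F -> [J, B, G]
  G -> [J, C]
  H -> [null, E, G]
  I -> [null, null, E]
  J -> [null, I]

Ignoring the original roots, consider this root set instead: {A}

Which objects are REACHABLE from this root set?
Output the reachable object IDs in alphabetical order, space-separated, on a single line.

Answer: A B C E F G H I J

Derivation:
Roots: A
Mark A: refs=E I B, marked=A
Mark E: refs=H C I, marked=A E
Mark I: refs=null null E, marked=A E I
Mark B: refs=F E, marked=A B E I
Mark H: refs=null E G, marked=A B E H I
Mark C: refs=I F, marked=A B C E H I
Mark F: refs=J B G, marked=A B C E F H I
Mark G: refs=J C, marked=A B C E F G H I
Mark J: refs=null I, marked=A B C E F G H I J
Unmarked (collected): D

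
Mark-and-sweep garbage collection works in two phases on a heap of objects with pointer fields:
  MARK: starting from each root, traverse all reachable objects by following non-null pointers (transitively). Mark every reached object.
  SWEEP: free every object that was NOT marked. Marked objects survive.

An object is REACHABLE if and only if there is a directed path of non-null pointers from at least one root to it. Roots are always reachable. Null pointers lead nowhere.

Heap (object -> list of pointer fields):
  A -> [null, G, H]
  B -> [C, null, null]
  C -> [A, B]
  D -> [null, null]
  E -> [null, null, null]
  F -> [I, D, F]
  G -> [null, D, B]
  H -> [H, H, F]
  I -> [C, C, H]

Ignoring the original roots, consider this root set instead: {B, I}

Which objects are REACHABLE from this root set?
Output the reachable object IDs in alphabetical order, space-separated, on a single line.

Answer: A B C D F G H I

Derivation:
Roots: B I
Mark B: refs=C null null, marked=B
Mark I: refs=C C H, marked=B I
Mark C: refs=A B, marked=B C I
Mark H: refs=H H F, marked=B C H I
Mark A: refs=null G H, marked=A B C H I
Mark F: refs=I D F, marked=A B C F H I
Mark G: refs=null D B, marked=A B C F G H I
Mark D: refs=null null, marked=A B C D F G H I
Unmarked (collected): E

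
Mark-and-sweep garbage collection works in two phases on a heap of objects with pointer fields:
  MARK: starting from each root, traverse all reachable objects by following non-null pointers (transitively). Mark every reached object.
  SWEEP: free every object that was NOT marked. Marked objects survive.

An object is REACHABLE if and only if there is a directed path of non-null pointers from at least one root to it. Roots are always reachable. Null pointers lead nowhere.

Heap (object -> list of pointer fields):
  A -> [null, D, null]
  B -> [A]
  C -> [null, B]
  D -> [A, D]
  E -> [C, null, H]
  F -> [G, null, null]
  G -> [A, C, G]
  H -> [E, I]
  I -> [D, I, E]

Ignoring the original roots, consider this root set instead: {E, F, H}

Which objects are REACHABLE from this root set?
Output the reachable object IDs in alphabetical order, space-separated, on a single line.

Answer: A B C D E F G H I

Derivation:
Roots: E F H
Mark E: refs=C null H, marked=E
Mark F: refs=G null null, marked=E F
Mark H: refs=E I, marked=E F H
Mark C: refs=null B, marked=C E F H
Mark G: refs=A C G, marked=C E F G H
Mark I: refs=D I E, marked=C E F G H I
Mark B: refs=A, marked=B C E F G H I
Mark A: refs=null D null, marked=A B C E F G H I
Mark D: refs=A D, marked=A B C D E F G H I
Unmarked (collected): (none)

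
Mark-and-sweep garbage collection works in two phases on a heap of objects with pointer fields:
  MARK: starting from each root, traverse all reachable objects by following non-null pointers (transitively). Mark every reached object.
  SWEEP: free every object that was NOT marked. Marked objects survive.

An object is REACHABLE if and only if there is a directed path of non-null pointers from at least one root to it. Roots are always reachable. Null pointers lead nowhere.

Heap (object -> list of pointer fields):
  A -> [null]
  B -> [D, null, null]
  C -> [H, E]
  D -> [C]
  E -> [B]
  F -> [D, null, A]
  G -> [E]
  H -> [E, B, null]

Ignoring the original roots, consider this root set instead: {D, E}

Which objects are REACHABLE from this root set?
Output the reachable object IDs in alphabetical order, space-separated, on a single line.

Answer: B C D E H

Derivation:
Roots: D E
Mark D: refs=C, marked=D
Mark E: refs=B, marked=D E
Mark C: refs=H E, marked=C D E
Mark B: refs=D null null, marked=B C D E
Mark H: refs=E B null, marked=B C D E H
Unmarked (collected): A F G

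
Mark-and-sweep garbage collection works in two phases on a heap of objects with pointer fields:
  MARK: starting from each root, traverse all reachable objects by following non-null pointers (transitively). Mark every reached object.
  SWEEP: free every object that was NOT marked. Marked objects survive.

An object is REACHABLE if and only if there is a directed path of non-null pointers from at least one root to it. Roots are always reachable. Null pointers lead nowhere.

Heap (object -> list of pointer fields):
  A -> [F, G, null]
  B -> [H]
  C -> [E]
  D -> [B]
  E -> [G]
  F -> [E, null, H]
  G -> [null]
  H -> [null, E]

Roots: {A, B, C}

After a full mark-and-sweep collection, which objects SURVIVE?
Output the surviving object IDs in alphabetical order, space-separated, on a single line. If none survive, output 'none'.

Roots: A B C
Mark A: refs=F G null, marked=A
Mark B: refs=H, marked=A B
Mark C: refs=E, marked=A B C
Mark F: refs=E null H, marked=A B C F
Mark G: refs=null, marked=A B C F G
Mark H: refs=null E, marked=A B C F G H
Mark E: refs=G, marked=A B C E F G H
Unmarked (collected): D

Answer: A B C E F G H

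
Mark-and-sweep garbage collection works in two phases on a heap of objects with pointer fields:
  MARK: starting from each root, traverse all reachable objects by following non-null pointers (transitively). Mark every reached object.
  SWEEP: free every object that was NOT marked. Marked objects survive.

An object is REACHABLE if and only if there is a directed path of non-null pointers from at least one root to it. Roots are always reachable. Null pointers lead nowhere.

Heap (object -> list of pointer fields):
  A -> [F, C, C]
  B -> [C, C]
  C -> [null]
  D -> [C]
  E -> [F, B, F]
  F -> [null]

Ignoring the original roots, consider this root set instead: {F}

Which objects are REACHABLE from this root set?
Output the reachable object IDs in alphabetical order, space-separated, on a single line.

Answer: F

Derivation:
Roots: F
Mark F: refs=null, marked=F
Unmarked (collected): A B C D E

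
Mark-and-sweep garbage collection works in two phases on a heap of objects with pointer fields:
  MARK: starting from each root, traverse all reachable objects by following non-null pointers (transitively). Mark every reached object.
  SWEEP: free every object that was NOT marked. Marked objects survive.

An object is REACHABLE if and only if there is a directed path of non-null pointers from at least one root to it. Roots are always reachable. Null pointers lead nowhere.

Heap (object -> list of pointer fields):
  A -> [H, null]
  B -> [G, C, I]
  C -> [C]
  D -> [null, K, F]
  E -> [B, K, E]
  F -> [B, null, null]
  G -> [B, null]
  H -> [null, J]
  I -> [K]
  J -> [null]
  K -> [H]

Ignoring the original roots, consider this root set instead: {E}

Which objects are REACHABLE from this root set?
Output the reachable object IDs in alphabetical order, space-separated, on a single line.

Answer: B C E G H I J K

Derivation:
Roots: E
Mark E: refs=B K E, marked=E
Mark B: refs=G C I, marked=B E
Mark K: refs=H, marked=B E K
Mark G: refs=B null, marked=B E G K
Mark C: refs=C, marked=B C E G K
Mark I: refs=K, marked=B C E G I K
Mark H: refs=null J, marked=B C E G H I K
Mark J: refs=null, marked=B C E G H I J K
Unmarked (collected): A D F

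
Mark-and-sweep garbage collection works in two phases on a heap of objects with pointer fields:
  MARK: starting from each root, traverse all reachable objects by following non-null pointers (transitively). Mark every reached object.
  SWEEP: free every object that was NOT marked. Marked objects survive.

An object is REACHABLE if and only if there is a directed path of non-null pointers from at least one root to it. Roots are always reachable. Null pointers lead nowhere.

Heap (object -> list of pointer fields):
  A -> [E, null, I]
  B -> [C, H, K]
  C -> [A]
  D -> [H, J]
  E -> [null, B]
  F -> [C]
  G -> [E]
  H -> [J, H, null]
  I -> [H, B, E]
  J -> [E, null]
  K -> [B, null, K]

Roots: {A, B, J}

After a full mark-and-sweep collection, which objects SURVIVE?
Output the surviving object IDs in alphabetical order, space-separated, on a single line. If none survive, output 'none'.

Answer: A B C E H I J K

Derivation:
Roots: A B J
Mark A: refs=E null I, marked=A
Mark B: refs=C H K, marked=A B
Mark J: refs=E null, marked=A B J
Mark E: refs=null B, marked=A B E J
Mark I: refs=H B E, marked=A B E I J
Mark C: refs=A, marked=A B C E I J
Mark H: refs=J H null, marked=A B C E H I J
Mark K: refs=B null K, marked=A B C E H I J K
Unmarked (collected): D F G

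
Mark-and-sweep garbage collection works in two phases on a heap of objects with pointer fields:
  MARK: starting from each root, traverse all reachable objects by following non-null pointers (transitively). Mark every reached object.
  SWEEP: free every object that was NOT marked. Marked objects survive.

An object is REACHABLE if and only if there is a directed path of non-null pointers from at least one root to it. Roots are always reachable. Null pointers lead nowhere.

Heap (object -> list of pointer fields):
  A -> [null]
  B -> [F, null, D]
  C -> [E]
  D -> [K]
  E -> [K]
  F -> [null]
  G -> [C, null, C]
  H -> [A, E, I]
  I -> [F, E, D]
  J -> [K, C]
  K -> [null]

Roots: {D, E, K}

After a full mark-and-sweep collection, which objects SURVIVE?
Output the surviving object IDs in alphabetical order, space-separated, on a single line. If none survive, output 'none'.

Answer: D E K

Derivation:
Roots: D E K
Mark D: refs=K, marked=D
Mark E: refs=K, marked=D E
Mark K: refs=null, marked=D E K
Unmarked (collected): A B C F G H I J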